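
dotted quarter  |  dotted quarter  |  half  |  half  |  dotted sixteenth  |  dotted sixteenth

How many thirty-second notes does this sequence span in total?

62

Working in thirty-second notes: dotted quarter = 12; dotted quarter = 12; half = 16; half = 16; dotted sixteenth = 3; dotted sixteenth = 3.
Adding: 12 + 12 + 16 + 16 + 3 + 3 = 62 thirty-second notes.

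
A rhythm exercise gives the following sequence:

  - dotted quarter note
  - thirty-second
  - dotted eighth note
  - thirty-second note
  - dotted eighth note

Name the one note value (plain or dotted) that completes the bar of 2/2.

dotted eighth note

The bar of 2/2 = 32 thirty-second notes.
Working in thirty-second notes: dotted quarter note = 12; thirty-second = 1; dotted eighth note = 6; thirty-second note = 1; dotted eighth note = 6.
Adding: 12 + 1 + 6 + 1 + 6 = 26.
Remaining: 32 − 26 = 6 thirty-second notes, which is a dotted eighth note.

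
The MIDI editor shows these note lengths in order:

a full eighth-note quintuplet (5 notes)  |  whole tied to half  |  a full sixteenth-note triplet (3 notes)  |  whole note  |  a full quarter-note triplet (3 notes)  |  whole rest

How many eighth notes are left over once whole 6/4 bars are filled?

1

One bar of 6/4 = 12 eighth notes.
Working in eighth notes: a full eighth-note quintuplet (5 notes) (five quintuplet eighths span one half) = 4; whole tied to half (whole + half) = 12; a full sixteenth-note triplet (3 notes) (three triplet sixteenths span one eighth) = 1; whole note = 8; a full quarter-note triplet (3 notes) (three triplet quarters span one half) = 4; whole rest = 8.
Altogether 4 + 12 + 1 + 8 + 4 + 8 = 37.
37 ÷ 12 = 3 complete bars with 1 eighth note remaining.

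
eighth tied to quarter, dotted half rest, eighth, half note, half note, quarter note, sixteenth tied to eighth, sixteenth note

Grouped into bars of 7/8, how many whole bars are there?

3

One bar of 7/8 = 14 sixteenth notes.
Express everything in sixteenth notes: eighth tied to quarter (eighth + quarter) = 6; dotted half rest = 12; eighth = 2; half note = 8; half note = 8; quarter note = 4; sixteenth tied to eighth (sixteenth + eighth) = 3; sixteenth note = 1.
Sum: 6 + 12 + 2 + 8 + 8 + 4 + 3 + 1 = 44.
44 ÷ 14 = 3 complete bars with 2 left over.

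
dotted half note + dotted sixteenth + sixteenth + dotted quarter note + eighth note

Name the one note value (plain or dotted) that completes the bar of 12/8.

The bar of 12/8 = 48 thirty-second notes.
Convert each value to thirty-second notes: dotted half note = 24; dotted sixteenth = 3; sixteenth = 2; dotted quarter note = 12; eighth note = 4.
Altogether 24 + 3 + 2 + 12 + 4 = 45.
Remaining: 48 − 45 = 3 thirty-second notes, which is a dotted sixteenth note.

dotted sixteenth note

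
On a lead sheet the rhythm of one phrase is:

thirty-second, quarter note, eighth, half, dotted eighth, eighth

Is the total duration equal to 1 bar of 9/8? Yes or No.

One bar of 9/8 = 36 thirty-second notes.
Convert each value to thirty-second notes: thirty-second = 1; quarter note = 8; eighth = 4; half = 16; dotted eighth = 6; eighth = 4.
Altogether 1 + 8 + 4 + 16 + 6 + 4 = 39.
39 exceeds 36, so the answer is No.

No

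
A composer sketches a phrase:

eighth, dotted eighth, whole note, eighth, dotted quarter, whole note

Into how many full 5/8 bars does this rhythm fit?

4

One bar of 5/8 = 10 sixteenth notes.
Each duration in sixteenth notes: eighth = 2; dotted eighth = 3; whole note = 16; eighth = 2; dotted quarter = 6; whole note = 16.
Total: 2 + 3 + 16 + 2 + 6 + 16 = 45.
45 ÷ 10 = 4 complete bars with 5 left over.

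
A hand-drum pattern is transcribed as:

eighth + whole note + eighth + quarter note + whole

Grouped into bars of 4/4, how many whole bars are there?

2

One bar of 4/4 = 8 eighth notes.
Working in eighth notes: eighth = 1; whole note = 8; eighth = 1; quarter note = 2; whole = 8.
Altogether 1 + 8 + 1 + 2 + 8 = 20.
20 ÷ 8 = 2 complete bars with 4 left over.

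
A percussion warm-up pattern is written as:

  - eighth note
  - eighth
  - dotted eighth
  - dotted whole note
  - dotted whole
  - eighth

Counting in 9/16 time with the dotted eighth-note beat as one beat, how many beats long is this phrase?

One dotted eighth-note beat = 3 sixteenth notes.
In sixteenth notes: eighth note = 2; eighth = 2; dotted eighth = 3; dotted whole note = 24; dotted whole = 24; eighth = 2.
Adding: 2 + 2 + 3 + 24 + 24 + 2 = 57.
57 ÷ 3 = 19 beats.

19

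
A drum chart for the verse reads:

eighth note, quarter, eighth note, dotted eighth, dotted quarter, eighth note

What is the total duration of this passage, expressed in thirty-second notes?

38

Working in thirty-second notes: eighth note = 4; quarter = 8; eighth note = 4; dotted eighth = 6; dotted quarter = 12; eighth note = 4.
Adding: 4 + 8 + 4 + 6 + 12 + 4 = 38 thirty-second notes.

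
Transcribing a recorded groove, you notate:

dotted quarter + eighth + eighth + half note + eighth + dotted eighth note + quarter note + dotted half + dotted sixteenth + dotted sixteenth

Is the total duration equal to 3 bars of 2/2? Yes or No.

No

One bar of 2/2 = 32 thirty-second notes, so 3 bars = 96.
Working in thirty-second notes: dotted quarter = 12; eighth = 4; eighth = 4; half note = 16; eighth = 4; dotted eighth note = 6; quarter note = 8; dotted half = 24; dotted sixteenth = 3; dotted sixteenth = 3.
Sum: 12 + 4 + 4 + 16 + 4 + 6 + 8 + 24 + 3 + 3 = 84.
84 falls short of 96, so the answer is No.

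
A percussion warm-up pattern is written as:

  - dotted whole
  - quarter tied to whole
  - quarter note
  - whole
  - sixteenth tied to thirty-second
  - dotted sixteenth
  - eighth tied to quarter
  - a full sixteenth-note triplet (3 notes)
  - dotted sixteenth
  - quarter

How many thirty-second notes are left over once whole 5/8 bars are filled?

1

One bar of 5/8 = 20 thirty-second notes.
In thirty-second notes: dotted whole = 48; quarter tied to whole (quarter + whole) = 40; quarter note = 8; whole = 32; sixteenth tied to thirty-second (sixteenth + thirty-second) = 3; dotted sixteenth = 3; eighth tied to quarter (eighth + quarter) = 12; a full sixteenth-note triplet (3 notes) (three triplet sixteenths span one eighth) = 4; dotted sixteenth = 3; quarter = 8.
Total: 48 + 40 + 8 + 32 + 3 + 3 + 12 + 4 + 3 + 8 = 161.
161 ÷ 20 = 8 complete bars with 1 thirty-second note remaining.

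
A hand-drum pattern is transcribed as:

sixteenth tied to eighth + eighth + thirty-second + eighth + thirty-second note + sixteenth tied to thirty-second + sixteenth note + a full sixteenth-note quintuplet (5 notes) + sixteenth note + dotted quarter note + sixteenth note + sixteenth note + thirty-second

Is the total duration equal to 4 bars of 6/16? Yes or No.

One bar of 6/16 = 12 thirty-second notes, so 4 bars = 48.
Each duration in thirty-second notes: sixteenth tied to eighth (sixteenth + eighth) = 6; eighth = 4; thirty-second = 1; eighth = 4; thirty-second note = 1; sixteenth tied to thirty-second (sixteenth + thirty-second) = 3; sixteenth note = 2; a full sixteenth-note quintuplet (5 notes) (five quintuplet sixteenths span one quarter) = 8; sixteenth note = 2; dotted quarter note = 12; sixteenth note = 2; sixteenth note = 2; thirty-second = 1.
Altogether 6 + 4 + 1 + 4 + 1 + 3 + 2 + 8 + 2 + 12 + 2 + 2 + 1 = 48.
48 equals 48, so the answer is Yes.

Yes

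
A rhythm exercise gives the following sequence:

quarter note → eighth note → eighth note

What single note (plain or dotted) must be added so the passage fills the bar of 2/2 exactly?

The bar of 2/2 = 8 eighth notes.
Express everything in eighth notes: quarter note = 2; eighth note = 1; eighth note = 1.
Total: 2 + 1 + 1 = 4.
Remaining: 8 − 4 = 4 eighth notes, which is a half note.

half note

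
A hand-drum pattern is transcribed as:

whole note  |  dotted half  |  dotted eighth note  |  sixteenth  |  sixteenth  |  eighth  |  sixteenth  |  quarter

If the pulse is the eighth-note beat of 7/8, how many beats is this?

One eighth-note beat = 2 sixteenth notes.
In sixteenth notes: whole note = 16; dotted half = 12; dotted eighth note = 3; sixteenth = 1; sixteenth = 1; eighth = 2; sixteenth = 1; quarter = 4.
Total: 16 + 12 + 3 + 1 + 1 + 2 + 1 + 4 = 40.
40 ÷ 2 = 20 beats.

20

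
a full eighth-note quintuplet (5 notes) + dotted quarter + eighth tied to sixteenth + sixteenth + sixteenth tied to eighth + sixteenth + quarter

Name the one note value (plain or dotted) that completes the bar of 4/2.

The bar of 4/2 = 32 sixteenth notes.
In sixteenth notes: a full eighth-note quintuplet (5 notes) (five quintuplet eighths span one half) = 8; dotted quarter = 6; eighth tied to sixteenth (eighth + sixteenth) = 3; sixteenth = 1; sixteenth tied to eighth (sixteenth + eighth) = 3; sixteenth = 1; quarter = 4.
Sum: 8 + 6 + 3 + 1 + 3 + 1 + 4 = 26.
Remaining: 32 − 26 = 6 sixteenth notes, which is a dotted quarter note.

dotted quarter note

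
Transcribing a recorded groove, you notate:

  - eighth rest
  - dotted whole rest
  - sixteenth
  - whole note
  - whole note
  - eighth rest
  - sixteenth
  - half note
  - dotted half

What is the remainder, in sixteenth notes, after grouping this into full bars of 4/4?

2

One bar of 4/4 = 16 sixteenth notes.
Convert each value to sixteenth notes: eighth rest = 2; dotted whole rest = 24; sixteenth = 1; whole note = 16; whole note = 16; eighth rest = 2; sixteenth = 1; half note = 8; dotted half = 12.
Total: 2 + 24 + 1 + 16 + 16 + 2 + 1 + 8 + 12 = 82.
82 ÷ 16 = 5 complete bars with 2 sixteenth notes remaining.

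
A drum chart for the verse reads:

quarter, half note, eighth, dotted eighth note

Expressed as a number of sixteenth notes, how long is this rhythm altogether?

17

In sixteenth notes: quarter = 4; half note = 8; eighth = 2; dotted eighth note = 3.
Total: 4 + 8 + 2 + 3 = 17 sixteenth notes.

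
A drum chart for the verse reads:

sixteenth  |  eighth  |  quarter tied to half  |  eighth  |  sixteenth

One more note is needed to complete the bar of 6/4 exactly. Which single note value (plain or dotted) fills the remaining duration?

dotted quarter note

The bar of 6/4 = 24 sixteenth notes.
Convert each value to sixteenth notes: sixteenth = 1; eighth = 2; quarter tied to half (quarter + half) = 12; eighth = 2; sixteenth = 1.
Altogether 1 + 2 + 12 + 2 + 1 = 18.
Remaining: 24 − 18 = 6 sixteenth notes, which is a dotted quarter note.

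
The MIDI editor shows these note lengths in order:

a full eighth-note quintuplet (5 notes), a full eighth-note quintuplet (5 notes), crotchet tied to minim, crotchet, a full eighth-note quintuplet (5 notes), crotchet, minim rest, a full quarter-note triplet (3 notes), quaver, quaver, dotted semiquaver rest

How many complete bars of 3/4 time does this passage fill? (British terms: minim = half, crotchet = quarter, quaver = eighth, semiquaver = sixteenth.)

5

One bar of 3/4 = 24 thirty-second notes.
Express everything in thirty-second notes: a full eighth-note quintuplet (5 notes) (five quintuplet eighths span one half) = 16; a full eighth-note quintuplet (5 notes) (five quintuplet eighths span one half) = 16; crotchet tied to minim (crotchet + minim) = 24; crotchet = 8; a full eighth-note quintuplet (5 notes) (five quintuplet eighths span one half) = 16; crotchet = 8; minim rest = 16; a full quarter-note triplet (3 notes) (three triplet quarters span one half) = 16; quaver = 4; quaver = 4; dotted semiquaver rest = 3.
Altogether 16 + 16 + 24 + 8 + 16 + 8 + 16 + 16 + 4 + 4 + 3 = 131.
131 ÷ 24 = 5 complete bars with 11 left over.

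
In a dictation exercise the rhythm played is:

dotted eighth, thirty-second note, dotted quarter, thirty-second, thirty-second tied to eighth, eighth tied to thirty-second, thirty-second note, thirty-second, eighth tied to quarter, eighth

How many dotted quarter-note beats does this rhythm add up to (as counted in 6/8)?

One dotted quarter-note beat = 12 thirty-second notes.
Each duration in thirty-second notes: dotted eighth = 6; thirty-second note = 1; dotted quarter = 12; thirty-second = 1; thirty-second tied to eighth (thirty-second + eighth) = 5; eighth tied to thirty-second (eighth + thirty-second) = 5; thirty-second note = 1; thirty-second = 1; eighth tied to quarter (eighth + quarter) = 12; eighth = 4.
Total: 6 + 1 + 12 + 1 + 5 + 5 + 1 + 1 + 12 + 4 = 48.
48 ÷ 12 = 4 beats.

4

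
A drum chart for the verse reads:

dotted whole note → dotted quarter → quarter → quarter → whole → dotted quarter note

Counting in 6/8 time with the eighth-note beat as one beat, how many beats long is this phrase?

30

One eighth-note beat = 2 sixteenth notes.
Each duration in sixteenth notes: dotted whole note = 24; dotted quarter = 6; quarter = 4; quarter = 4; whole = 16; dotted quarter note = 6.
Sum: 24 + 6 + 4 + 4 + 16 + 6 = 60.
60 ÷ 2 = 30 beats.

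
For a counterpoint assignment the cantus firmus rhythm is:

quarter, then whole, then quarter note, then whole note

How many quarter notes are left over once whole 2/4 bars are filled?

One bar of 2/4 = 2 quarter notes.
In quarter notes: quarter = 1; whole = 4; quarter note = 1; whole note = 4.
Sum: 1 + 4 + 1 + 4 = 10.
10 ÷ 2 = 5 complete bars with 0 quarter notes remaining.

0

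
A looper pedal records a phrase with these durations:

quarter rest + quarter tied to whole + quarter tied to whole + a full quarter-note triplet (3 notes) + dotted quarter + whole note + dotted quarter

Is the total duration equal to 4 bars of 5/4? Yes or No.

One bar of 5/4 = 10 eighth notes, so 4 bars = 40.
Convert each value to eighth notes: quarter rest = 2; quarter tied to whole (quarter + whole) = 10; quarter tied to whole (quarter + whole) = 10; a full quarter-note triplet (3 notes) (three triplet quarters span one half) = 4; dotted quarter = 3; whole note = 8; dotted quarter = 3.
Total: 2 + 10 + 10 + 4 + 3 + 8 + 3 = 40.
40 equals 40, so the answer is Yes.

Yes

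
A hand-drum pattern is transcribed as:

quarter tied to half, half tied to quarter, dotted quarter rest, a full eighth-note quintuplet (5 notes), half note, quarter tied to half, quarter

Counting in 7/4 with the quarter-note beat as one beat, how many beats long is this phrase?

One quarter-note beat = 2 eighth notes.
Each duration in eighth notes: quarter tied to half (quarter + half) = 6; half tied to quarter (half + quarter) = 6; dotted quarter rest = 3; a full eighth-note quintuplet (5 notes) (five quintuplet eighths span one half) = 4; half note = 4; quarter tied to half (quarter + half) = 6; quarter = 2.
Total: 6 + 6 + 3 + 4 + 4 + 6 + 2 = 31.
31 ÷ 2 = 15.5 beats.

15.5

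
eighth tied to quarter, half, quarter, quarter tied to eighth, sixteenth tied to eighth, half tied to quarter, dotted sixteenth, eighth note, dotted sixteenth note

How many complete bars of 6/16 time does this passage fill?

7

One bar of 6/16 = 12 thirty-second notes.
Working in thirty-second notes: eighth tied to quarter (eighth + quarter) = 12; half = 16; quarter = 8; quarter tied to eighth (quarter + eighth) = 12; sixteenth tied to eighth (sixteenth + eighth) = 6; half tied to quarter (half + quarter) = 24; dotted sixteenth = 3; eighth note = 4; dotted sixteenth note = 3.
Sum: 12 + 16 + 8 + 12 + 6 + 24 + 3 + 4 + 3 = 88.
88 ÷ 12 = 7 complete bars with 4 left over.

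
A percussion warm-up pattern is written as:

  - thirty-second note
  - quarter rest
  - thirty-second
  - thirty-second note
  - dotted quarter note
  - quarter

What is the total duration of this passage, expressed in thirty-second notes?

In thirty-second notes: thirty-second note = 1; quarter rest = 8; thirty-second = 1; thirty-second note = 1; dotted quarter note = 12; quarter = 8.
Altogether 1 + 8 + 1 + 1 + 12 + 8 = 31 thirty-second notes.

31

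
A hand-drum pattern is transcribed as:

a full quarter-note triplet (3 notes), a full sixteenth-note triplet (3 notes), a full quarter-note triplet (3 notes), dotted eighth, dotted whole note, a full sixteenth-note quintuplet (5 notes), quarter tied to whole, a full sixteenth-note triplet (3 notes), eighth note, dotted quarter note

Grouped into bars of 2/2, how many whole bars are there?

4

One bar of 2/2 = 16 sixteenth notes.
Each duration in sixteenth notes: a full quarter-note triplet (3 notes) (three triplet quarters span one half) = 8; a full sixteenth-note triplet (3 notes) (three triplet sixteenths span one eighth) = 2; a full quarter-note triplet (3 notes) (three triplet quarters span one half) = 8; dotted eighth = 3; dotted whole note = 24; a full sixteenth-note quintuplet (5 notes) (five quintuplet sixteenths span one quarter) = 4; quarter tied to whole (quarter + whole) = 20; a full sixteenth-note triplet (3 notes) (three triplet sixteenths span one eighth) = 2; eighth note = 2; dotted quarter note = 6.
Altogether 8 + 2 + 8 + 3 + 24 + 4 + 20 + 2 + 2 + 6 = 79.
79 ÷ 16 = 4 complete bars with 15 left over.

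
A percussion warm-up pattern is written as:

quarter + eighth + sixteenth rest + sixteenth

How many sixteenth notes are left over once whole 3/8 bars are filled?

One bar of 3/8 = 6 sixteenth notes.
Express everything in sixteenth notes: quarter = 4; eighth = 2; sixteenth rest = 1; sixteenth = 1.
Adding: 4 + 2 + 1 + 1 = 8.
8 ÷ 6 = 1 complete bar with 2 sixteenth notes remaining.

2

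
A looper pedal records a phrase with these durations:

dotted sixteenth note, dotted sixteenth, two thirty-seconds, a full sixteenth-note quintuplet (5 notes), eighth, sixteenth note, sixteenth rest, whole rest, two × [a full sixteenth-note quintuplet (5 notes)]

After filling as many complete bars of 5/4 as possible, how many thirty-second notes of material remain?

One bar of 5/4 = 40 thirty-second notes.
Each duration in thirty-second notes: dotted sixteenth note = 3; dotted sixteenth = 3; thirty-second = 1; thirty-second = 1; a full sixteenth-note quintuplet (5 notes) (five quintuplet sixteenths span one quarter) = 8; eighth = 4; sixteenth note = 2; sixteenth rest = 2; whole rest = 32; a full sixteenth-note quintuplet (5 notes) (five quintuplet sixteenths span one quarter) = 8; a full sixteenth-note quintuplet (5 notes) (five quintuplet sixteenths span one quarter) = 8.
Altogether 3 + 3 + 1 + 1 + 8 + 4 + 2 + 2 + 32 + 8 + 8 = 72.
72 ÷ 40 = 1 complete bar with 32 thirty-second notes remaining.

32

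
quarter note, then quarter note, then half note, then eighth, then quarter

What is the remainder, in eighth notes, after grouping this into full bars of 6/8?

One bar of 6/8 = 6 eighth notes.
Convert each value to eighth notes: quarter note = 2; quarter note = 2; half note = 4; eighth = 1; quarter = 2.
Altogether 2 + 2 + 4 + 1 + 2 = 11.
11 ÷ 6 = 1 complete bar with 5 eighth notes remaining.

5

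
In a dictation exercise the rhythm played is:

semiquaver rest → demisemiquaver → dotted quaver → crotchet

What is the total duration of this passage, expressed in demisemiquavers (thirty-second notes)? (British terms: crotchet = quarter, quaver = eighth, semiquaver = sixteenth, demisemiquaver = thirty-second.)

17

Each duration in thirty-second notes: semiquaver rest = 2; demisemiquaver = 1; dotted quaver = 6; crotchet = 8.
Sum: 2 + 1 + 6 + 8 = 17 thirty-second notes.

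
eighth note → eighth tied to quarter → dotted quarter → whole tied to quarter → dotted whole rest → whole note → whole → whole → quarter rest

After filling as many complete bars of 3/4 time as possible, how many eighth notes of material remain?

1

One bar of 3/4 = 6 eighth notes.
Convert each value to eighth notes: eighth note = 1; eighth tied to quarter (eighth + quarter) = 3; dotted quarter = 3; whole tied to quarter (whole + quarter) = 10; dotted whole rest = 12; whole note = 8; whole = 8; whole = 8; quarter rest = 2.
Altogether 1 + 3 + 3 + 10 + 12 + 8 + 8 + 8 + 2 = 55.
55 ÷ 6 = 9 complete bars with 1 eighth note remaining.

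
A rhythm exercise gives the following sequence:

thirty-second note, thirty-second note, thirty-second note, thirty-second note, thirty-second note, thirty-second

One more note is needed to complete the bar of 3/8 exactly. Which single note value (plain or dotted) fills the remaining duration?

dotted eighth note

The bar of 3/8 = 12 thirty-second notes.
Working in thirty-second notes: thirty-second note = 1; thirty-second note = 1; thirty-second note = 1; thirty-second note = 1; thirty-second note = 1; thirty-second = 1.
Sum: 1 + 1 + 1 + 1 + 1 + 1 = 6.
Remaining: 12 − 6 = 6 thirty-second notes, which is a dotted eighth note.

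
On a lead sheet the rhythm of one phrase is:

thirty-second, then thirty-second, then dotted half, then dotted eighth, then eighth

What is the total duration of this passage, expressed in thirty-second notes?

Each duration in thirty-second notes: thirty-second = 1; thirty-second = 1; dotted half = 24; dotted eighth = 6; eighth = 4.
Altogether 1 + 1 + 24 + 6 + 4 = 36 thirty-second notes.

36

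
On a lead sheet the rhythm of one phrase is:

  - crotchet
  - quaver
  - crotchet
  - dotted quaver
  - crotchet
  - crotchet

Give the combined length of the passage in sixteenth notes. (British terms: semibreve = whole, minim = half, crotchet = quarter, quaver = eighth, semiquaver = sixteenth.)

21

In sixteenth notes: crotchet = 4; quaver = 2; crotchet = 4; dotted quaver = 3; crotchet = 4; crotchet = 4.
Total: 4 + 2 + 4 + 3 + 4 + 4 = 21 sixteenth notes.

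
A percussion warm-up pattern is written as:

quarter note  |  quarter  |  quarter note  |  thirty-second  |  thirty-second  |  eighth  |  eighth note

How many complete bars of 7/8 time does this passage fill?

1

One bar of 7/8 = 28 thirty-second notes.
Express everything in thirty-second notes: quarter note = 8; quarter = 8; quarter note = 8; thirty-second = 1; thirty-second = 1; eighth = 4; eighth note = 4.
Adding: 8 + 8 + 8 + 1 + 1 + 4 + 4 = 34.
34 ÷ 28 = 1 complete bar with 6 left over.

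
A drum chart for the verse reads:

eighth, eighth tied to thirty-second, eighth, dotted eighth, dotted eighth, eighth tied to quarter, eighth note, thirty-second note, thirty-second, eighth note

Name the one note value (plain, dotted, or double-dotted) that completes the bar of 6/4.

The bar of 6/4 = 48 thirty-second notes.
Convert each value to thirty-second notes: eighth = 4; eighth tied to thirty-second (eighth + thirty-second) = 5; eighth = 4; dotted eighth = 6; dotted eighth = 6; eighth tied to quarter (eighth + quarter) = 12; eighth note = 4; thirty-second note = 1; thirty-second = 1; eighth note = 4.
Adding: 4 + 5 + 4 + 6 + 6 + 12 + 4 + 1 + 1 + 4 = 47.
Remaining: 48 − 47 = 1 thirty-second note, which is a thirty-second note.

thirty-second note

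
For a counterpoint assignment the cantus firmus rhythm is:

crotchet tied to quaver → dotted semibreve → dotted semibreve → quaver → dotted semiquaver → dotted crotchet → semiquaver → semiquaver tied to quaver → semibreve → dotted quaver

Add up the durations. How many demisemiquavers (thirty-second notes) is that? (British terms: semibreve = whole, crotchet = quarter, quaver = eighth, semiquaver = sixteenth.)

In thirty-second notes: crotchet tied to quaver (crotchet + quaver) = 12; dotted semibreve = 48; dotted semibreve = 48; quaver = 4; dotted semiquaver = 3; dotted crotchet = 12; semiquaver = 2; semiquaver tied to quaver (semiquaver + quaver) = 6; semibreve = 32; dotted quaver = 6.
Altogether 12 + 48 + 48 + 4 + 3 + 12 + 2 + 6 + 32 + 6 = 173 thirty-second notes.

173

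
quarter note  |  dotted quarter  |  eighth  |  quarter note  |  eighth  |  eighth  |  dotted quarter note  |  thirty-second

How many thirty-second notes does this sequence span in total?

In thirty-second notes: quarter note = 8; dotted quarter = 12; eighth = 4; quarter note = 8; eighth = 4; eighth = 4; dotted quarter note = 12; thirty-second = 1.
Total: 8 + 12 + 4 + 8 + 4 + 4 + 12 + 1 = 53 thirty-second notes.

53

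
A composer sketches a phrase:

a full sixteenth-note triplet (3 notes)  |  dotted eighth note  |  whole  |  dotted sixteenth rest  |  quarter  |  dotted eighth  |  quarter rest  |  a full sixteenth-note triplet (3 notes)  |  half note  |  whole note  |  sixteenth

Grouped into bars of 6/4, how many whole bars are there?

One bar of 6/4 = 48 thirty-second notes.
Working in thirty-second notes: a full sixteenth-note triplet (3 notes) (three triplet sixteenths span one eighth) = 4; dotted eighth note = 6; whole = 32; dotted sixteenth rest = 3; quarter = 8; dotted eighth = 6; quarter rest = 8; a full sixteenth-note triplet (3 notes) (three triplet sixteenths span one eighth) = 4; half note = 16; whole note = 32; sixteenth = 2.
Sum: 4 + 6 + 32 + 3 + 8 + 6 + 8 + 4 + 16 + 32 + 2 = 121.
121 ÷ 48 = 2 complete bars with 25 left over.

2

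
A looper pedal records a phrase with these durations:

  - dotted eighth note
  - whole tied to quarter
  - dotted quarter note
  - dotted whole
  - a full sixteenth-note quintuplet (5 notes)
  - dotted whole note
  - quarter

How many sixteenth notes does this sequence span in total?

Each duration in sixteenth notes: dotted eighth note = 3; whole tied to quarter (whole + quarter) = 20; dotted quarter note = 6; dotted whole = 24; a full sixteenth-note quintuplet (5 notes) (five quintuplet sixteenths span one quarter) = 4; dotted whole note = 24; quarter = 4.
Adding: 3 + 20 + 6 + 24 + 4 + 24 + 4 = 85 sixteenth notes.

85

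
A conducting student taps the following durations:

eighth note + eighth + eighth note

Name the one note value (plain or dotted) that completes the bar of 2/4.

eighth note

The bar of 2/4 = 4 eighth notes.
Working in eighth notes: eighth note = 1; eighth = 1; eighth note = 1.
Altogether 1 + 1 + 1 = 3.
Remaining: 4 − 3 = 1 eighth note, which is a eighth note.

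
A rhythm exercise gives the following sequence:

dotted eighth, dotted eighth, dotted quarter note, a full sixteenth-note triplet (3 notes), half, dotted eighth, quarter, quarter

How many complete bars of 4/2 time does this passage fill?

1

One bar of 4/2 = 32 sixteenth notes.
Convert each value to sixteenth notes: dotted eighth = 3; dotted eighth = 3; dotted quarter note = 6; a full sixteenth-note triplet (3 notes) (three triplet sixteenths span one eighth) = 2; half = 8; dotted eighth = 3; quarter = 4; quarter = 4.
Altogether 3 + 3 + 6 + 2 + 8 + 3 + 4 + 4 = 33.
33 ÷ 32 = 1 complete bar with 1 left over.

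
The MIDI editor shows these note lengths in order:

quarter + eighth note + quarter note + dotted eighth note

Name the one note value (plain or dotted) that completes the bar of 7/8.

sixteenth note

The bar of 7/8 = 14 sixteenth notes.
Express everything in sixteenth notes: quarter = 4; eighth note = 2; quarter note = 4; dotted eighth note = 3.
Sum: 4 + 2 + 4 + 3 = 13.
Remaining: 14 − 13 = 1 sixteenth note, which is a sixteenth note.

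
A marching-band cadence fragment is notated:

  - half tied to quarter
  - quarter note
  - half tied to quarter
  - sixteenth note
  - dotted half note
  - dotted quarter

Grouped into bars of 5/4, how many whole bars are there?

One bar of 5/4 = 20 sixteenth notes.
In sixteenth notes: half tied to quarter (half + quarter) = 12; quarter note = 4; half tied to quarter (half + quarter) = 12; sixteenth note = 1; dotted half note = 12; dotted quarter = 6.
Sum: 12 + 4 + 12 + 1 + 12 + 6 = 47.
47 ÷ 20 = 2 complete bars with 7 left over.

2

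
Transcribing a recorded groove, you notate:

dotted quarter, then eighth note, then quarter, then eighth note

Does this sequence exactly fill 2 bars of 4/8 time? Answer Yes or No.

One bar of 4/8 = 4 eighth notes, so 2 bars = 8.
Express everything in eighth notes: dotted quarter = 3; eighth note = 1; quarter = 2; eighth note = 1.
Altogether 3 + 1 + 2 + 1 = 7.
7 falls short of 8, so the answer is No.

No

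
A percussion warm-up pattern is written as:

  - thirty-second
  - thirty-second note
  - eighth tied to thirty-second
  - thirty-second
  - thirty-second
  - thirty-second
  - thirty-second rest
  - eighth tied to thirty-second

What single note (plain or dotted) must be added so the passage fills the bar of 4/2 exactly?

The bar of 4/2 = 64 thirty-second notes.
Convert each value to thirty-second notes: thirty-second = 1; thirty-second note = 1; eighth tied to thirty-second (eighth + thirty-second) = 5; thirty-second = 1; thirty-second = 1; thirty-second = 1; thirty-second rest = 1; eighth tied to thirty-second (eighth + thirty-second) = 5.
Adding: 1 + 1 + 5 + 1 + 1 + 1 + 1 + 5 = 16.
Remaining: 64 − 16 = 48 thirty-second notes, which is a dotted whole note.

dotted whole note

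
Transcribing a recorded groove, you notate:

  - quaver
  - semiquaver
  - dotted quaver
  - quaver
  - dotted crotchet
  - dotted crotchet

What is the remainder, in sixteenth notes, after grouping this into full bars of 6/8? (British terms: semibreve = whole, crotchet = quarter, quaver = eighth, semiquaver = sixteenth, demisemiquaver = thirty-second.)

8

One bar of 6/8 = 12 sixteenth notes.
In sixteenth notes: quaver = 2; semiquaver = 1; dotted quaver = 3; quaver = 2; dotted crotchet = 6; dotted crotchet = 6.
Total: 2 + 1 + 3 + 2 + 6 + 6 = 20.
20 ÷ 12 = 1 complete bar with 8 sixteenth notes remaining.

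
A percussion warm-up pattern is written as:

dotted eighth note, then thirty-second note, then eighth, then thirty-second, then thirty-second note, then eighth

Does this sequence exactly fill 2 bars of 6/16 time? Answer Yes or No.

One bar of 6/16 = 12 thirty-second notes, so 2 bars = 24.
Convert each value to thirty-second notes: dotted eighth note = 6; thirty-second note = 1; eighth = 4; thirty-second = 1; thirty-second note = 1; eighth = 4.
Sum: 6 + 1 + 4 + 1 + 1 + 4 = 17.
17 falls short of 24, so the answer is No.

No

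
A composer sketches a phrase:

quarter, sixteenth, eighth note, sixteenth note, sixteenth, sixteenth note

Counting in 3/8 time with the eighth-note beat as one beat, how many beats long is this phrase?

One eighth-note beat = 2 sixteenth notes.
In sixteenth notes: quarter = 4; sixteenth = 1; eighth note = 2; sixteenth note = 1; sixteenth = 1; sixteenth note = 1.
Altogether 4 + 1 + 2 + 1 + 1 + 1 = 10.
10 ÷ 2 = 5 beats.

5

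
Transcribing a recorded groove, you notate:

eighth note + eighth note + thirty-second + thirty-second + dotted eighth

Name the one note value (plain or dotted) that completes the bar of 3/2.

whole note

The bar of 3/2 = 48 thirty-second notes.
In thirty-second notes: eighth note = 4; eighth note = 4; thirty-second = 1; thirty-second = 1; dotted eighth = 6.
Sum: 4 + 4 + 1 + 1 + 6 = 16.
Remaining: 48 − 16 = 32 thirty-second notes, which is a whole note.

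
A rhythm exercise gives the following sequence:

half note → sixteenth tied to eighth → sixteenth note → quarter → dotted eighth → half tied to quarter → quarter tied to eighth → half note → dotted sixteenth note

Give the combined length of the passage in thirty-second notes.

Express everything in thirty-second notes: half note = 16; sixteenth tied to eighth (sixteenth + eighth) = 6; sixteenth note = 2; quarter = 8; dotted eighth = 6; half tied to quarter (half + quarter) = 24; quarter tied to eighth (quarter + eighth) = 12; half note = 16; dotted sixteenth note = 3.
Adding: 16 + 6 + 2 + 8 + 6 + 24 + 12 + 16 + 3 = 93 thirty-second notes.

93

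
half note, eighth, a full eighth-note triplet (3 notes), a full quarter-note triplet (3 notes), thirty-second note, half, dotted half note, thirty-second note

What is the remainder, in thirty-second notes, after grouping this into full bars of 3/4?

One bar of 3/4 = 24 thirty-second notes.
Convert each value to thirty-second notes: half note = 16; eighth = 4; a full eighth-note triplet (3 notes) (three triplet eighths span one quarter) = 8; a full quarter-note triplet (3 notes) (three triplet quarters span one half) = 16; thirty-second note = 1; half = 16; dotted half note = 24; thirty-second note = 1.
Altogether 16 + 4 + 8 + 16 + 1 + 16 + 24 + 1 = 86.
86 ÷ 24 = 3 complete bars with 14 thirty-second notes remaining.

14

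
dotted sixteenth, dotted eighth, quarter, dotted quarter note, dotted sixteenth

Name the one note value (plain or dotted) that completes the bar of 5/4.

quarter note

The bar of 5/4 = 40 thirty-second notes.
Working in thirty-second notes: dotted sixteenth = 3; dotted eighth = 6; quarter = 8; dotted quarter note = 12; dotted sixteenth = 3.
Total: 3 + 6 + 8 + 12 + 3 = 32.
Remaining: 40 − 32 = 8 thirty-second notes, which is a quarter note.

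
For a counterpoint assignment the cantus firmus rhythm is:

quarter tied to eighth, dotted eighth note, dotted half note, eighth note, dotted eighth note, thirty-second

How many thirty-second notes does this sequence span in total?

53

Express everything in thirty-second notes: quarter tied to eighth (quarter + eighth) = 12; dotted eighth note = 6; dotted half note = 24; eighth note = 4; dotted eighth note = 6; thirty-second = 1.
Adding: 12 + 6 + 24 + 4 + 6 + 1 = 53 thirty-second notes.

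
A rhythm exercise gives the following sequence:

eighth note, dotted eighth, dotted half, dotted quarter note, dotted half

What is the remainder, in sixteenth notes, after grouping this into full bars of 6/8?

One bar of 6/8 = 12 sixteenth notes.
Working in sixteenth notes: eighth note = 2; dotted eighth = 3; dotted half = 12; dotted quarter note = 6; dotted half = 12.
Sum: 2 + 3 + 12 + 6 + 12 = 35.
35 ÷ 12 = 2 complete bars with 11 sixteenth notes remaining.

11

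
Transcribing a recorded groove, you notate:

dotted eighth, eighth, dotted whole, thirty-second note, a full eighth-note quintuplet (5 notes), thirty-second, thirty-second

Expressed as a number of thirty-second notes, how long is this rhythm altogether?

77

Express everything in thirty-second notes: dotted eighth = 6; eighth = 4; dotted whole = 48; thirty-second note = 1; a full eighth-note quintuplet (5 notes) (five quintuplet eighths span one half) = 16; thirty-second = 1; thirty-second = 1.
Total: 6 + 4 + 48 + 1 + 16 + 1 + 1 = 77 thirty-second notes.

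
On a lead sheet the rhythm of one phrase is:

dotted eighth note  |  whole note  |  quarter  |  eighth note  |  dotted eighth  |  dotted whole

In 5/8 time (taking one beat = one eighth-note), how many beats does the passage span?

26

One eighth-note beat = 2 sixteenth notes.
Express everything in sixteenth notes: dotted eighth note = 3; whole note = 16; quarter = 4; eighth note = 2; dotted eighth = 3; dotted whole = 24.
Sum: 3 + 16 + 4 + 2 + 3 + 24 = 52.
52 ÷ 2 = 26 beats.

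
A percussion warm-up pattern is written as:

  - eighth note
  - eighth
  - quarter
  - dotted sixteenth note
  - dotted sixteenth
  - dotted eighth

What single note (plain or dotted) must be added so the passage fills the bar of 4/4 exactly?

The bar of 4/4 = 32 thirty-second notes.
Express everything in thirty-second notes: eighth note = 4; eighth = 4; quarter = 8; dotted sixteenth note = 3; dotted sixteenth = 3; dotted eighth = 6.
Sum: 4 + 4 + 8 + 3 + 3 + 6 = 28.
Remaining: 32 − 28 = 4 thirty-second notes, which is a eighth note.

eighth note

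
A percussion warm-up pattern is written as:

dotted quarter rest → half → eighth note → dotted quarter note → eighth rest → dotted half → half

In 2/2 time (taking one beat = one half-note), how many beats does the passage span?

One half-note beat = 4 eighth notes.
Convert each value to eighth notes: dotted quarter rest = 3; half = 4; eighth note = 1; dotted quarter note = 3; eighth rest = 1; dotted half = 6; half = 4.
Altogether 3 + 4 + 1 + 3 + 1 + 6 + 4 = 22.
22 ÷ 4 = 5.5 beats.

5.5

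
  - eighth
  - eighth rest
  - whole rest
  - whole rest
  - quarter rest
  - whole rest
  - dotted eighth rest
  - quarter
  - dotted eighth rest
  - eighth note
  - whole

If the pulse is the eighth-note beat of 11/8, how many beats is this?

One eighth-note beat = 2 sixteenth notes.
Express everything in sixteenth notes: eighth = 2; eighth rest = 2; whole rest = 16; whole rest = 16; quarter rest = 4; whole rest = 16; dotted eighth rest = 3; quarter = 4; dotted eighth rest = 3; eighth note = 2; whole = 16.
Sum: 2 + 2 + 16 + 16 + 4 + 16 + 3 + 4 + 3 + 2 + 16 = 84.
84 ÷ 2 = 42 beats.

42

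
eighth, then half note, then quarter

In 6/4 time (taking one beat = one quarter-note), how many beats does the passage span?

One quarter-note beat = 2 eighth notes.
Each duration in eighth notes: eighth = 1; half note = 4; quarter = 2.
Sum: 1 + 4 + 2 = 7.
7 ÷ 2 = 3.5 beats.

3.5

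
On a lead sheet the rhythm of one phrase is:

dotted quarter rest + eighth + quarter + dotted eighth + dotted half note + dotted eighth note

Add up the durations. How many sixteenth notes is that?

30

Each duration in sixteenth notes: dotted quarter rest = 6; eighth = 2; quarter = 4; dotted eighth = 3; dotted half note = 12; dotted eighth note = 3.
Total: 6 + 2 + 4 + 3 + 12 + 3 = 30 sixteenth notes.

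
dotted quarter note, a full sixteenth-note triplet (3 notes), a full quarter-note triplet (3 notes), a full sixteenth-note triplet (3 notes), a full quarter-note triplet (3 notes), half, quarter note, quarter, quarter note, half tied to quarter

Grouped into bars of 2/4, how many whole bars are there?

One bar of 2/4 = 4 eighth notes.
Working in eighth notes: dotted quarter note = 3; a full sixteenth-note triplet (3 notes) (three triplet sixteenths span one eighth) = 1; a full quarter-note triplet (3 notes) (three triplet quarters span one half) = 4; a full sixteenth-note triplet (3 notes) (three triplet sixteenths span one eighth) = 1; a full quarter-note triplet (3 notes) (three triplet quarters span one half) = 4; half = 4; quarter note = 2; quarter = 2; quarter note = 2; half tied to quarter (half + quarter) = 6.
Total: 3 + 1 + 4 + 1 + 4 + 4 + 2 + 2 + 2 + 6 = 29.
29 ÷ 4 = 7 complete bars with 1 left over.

7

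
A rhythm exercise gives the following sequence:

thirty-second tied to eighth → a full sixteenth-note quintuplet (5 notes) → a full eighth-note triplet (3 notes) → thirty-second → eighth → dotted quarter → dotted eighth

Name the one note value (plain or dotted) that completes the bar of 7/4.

The bar of 7/4 = 56 thirty-second notes.
Convert each value to thirty-second notes: thirty-second tied to eighth (thirty-second + eighth) = 5; a full sixteenth-note quintuplet (5 notes) (five quintuplet sixteenths span one quarter) = 8; a full eighth-note triplet (3 notes) (three triplet eighths span one quarter) = 8; thirty-second = 1; eighth = 4; dotted quarter = 12; dotted eighth = 6.
Sum: 5 + 8 + 8 + 1 + 4 + 12 + 6 = 44.
Remaining: 56 − 44 = 12 thirty-second notes, which is a dotted quarter note.

dotted quarter note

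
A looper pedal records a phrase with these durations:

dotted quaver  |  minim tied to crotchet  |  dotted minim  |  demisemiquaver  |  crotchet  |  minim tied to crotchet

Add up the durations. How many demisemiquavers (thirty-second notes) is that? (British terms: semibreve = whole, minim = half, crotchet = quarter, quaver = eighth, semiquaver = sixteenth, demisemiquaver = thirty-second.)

87

Each duration in thirty-second notes: dotted quaver = 6; minim tied to crotchet (minim + crotchet) = 24; dotted minim = 24; demisemiquaver = 1; crotchet = 8; minim tied to crotchet (minim + crotchet) = 24.
Sum: 6 + 24 + 24 + 1 + 8 + 24 = 87 thirty-second notes.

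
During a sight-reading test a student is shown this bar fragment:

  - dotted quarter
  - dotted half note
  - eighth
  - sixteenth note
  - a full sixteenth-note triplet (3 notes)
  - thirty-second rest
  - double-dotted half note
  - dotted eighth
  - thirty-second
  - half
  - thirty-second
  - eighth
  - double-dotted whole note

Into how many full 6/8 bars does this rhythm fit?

6

One bar of 6/8 = 24 thirty-second notes.
Each duration in thirty-second notes: dotted quarter = 12; dotted half note = 24; eighth = 4; sixteenth note = 2; a full sixteenth-note triplet (3 notes) (three triplet sixteenths span one eighth) = 4; thirty-second rest = 1; double-dotted half note = 28; dotted eighth = 6; thirty-second = 1; half = 16; thirty-second = 1; eighth = 4; double-dotted whole note = 56.
Sum: 12 + 24 + 4 + 2 + 4 + 1 + 28 + 6 + 1 + 16 + 1 + 4 + 56 = 159.
159 ÷ 24 = 6 complete bars with 15 left over.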